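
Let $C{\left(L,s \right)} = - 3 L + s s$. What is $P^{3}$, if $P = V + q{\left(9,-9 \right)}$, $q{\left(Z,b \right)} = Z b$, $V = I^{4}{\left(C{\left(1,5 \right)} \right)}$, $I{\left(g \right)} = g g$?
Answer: $165251091912521423249706002671375$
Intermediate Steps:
$C{\left(L,s \right)} = s^{2} - 3 L$ ($C{\left(L,s \right)} = - 3 L + s^{2} = s^{2} - 3 L$)
$I{\left(g \right)} = g^{2}$
$V = 54875873536$ ($V = \left(\left(5^{2} - 3\right)^{2}\right)^{4} = \left(\left(25 - 3\right)^{2}\right)^{4} = \left(22^{2}\right)^{4} = 484^{4} = 54875873536$)
$P = 54875873455$ ($P = 54875873536 + 9 \left(-9\right) = 54875873536 - 81 = 54875873455$)
$P^{3} = 54875873455^{3} = 165251091912521423249706002671375$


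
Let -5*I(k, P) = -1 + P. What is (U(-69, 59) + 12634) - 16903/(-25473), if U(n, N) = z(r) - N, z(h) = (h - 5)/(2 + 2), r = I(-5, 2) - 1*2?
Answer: 1601470133/127365 ≈ 12574.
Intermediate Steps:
I(k, P) = ⅕ - P/5 (I(k, P) = -(-1 + P)/5 = ⅕ - P/5)
r = -11/5 (r = (⅕ - ⅕*2) - 1*2 = (⅕ - ⅖) - 2 = -⅕ - 2 = -11/5 ≈ -2.2000)
z(h) = -5/4 + h/4 (z(h) = (-5 + h)/4 = (-5 + h)*(¼) = -5/4 + h/4)
U(n, N) = -9/5 - N (U(n, N) = (-5/4 + (¼)*(-11/5)) - N = (-5/4 - 11/20) - N = -9/5 - N)
(U(-69, 59) + 12634) - 16903/(-25473) = ((-9/5 - 1*59) + 12634) - 16903/(-25473) = ((-9/5 - 59) + 12634) - 16903*(-1/25473) = (-304/5 + 12634) + 16903/25473 = 62866/5 + 16903/25473 = 1601470133/127365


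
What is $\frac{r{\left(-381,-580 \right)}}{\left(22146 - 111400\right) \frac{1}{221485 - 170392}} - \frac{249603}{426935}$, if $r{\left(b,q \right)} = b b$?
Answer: $- \frac{3166475777323917}{38105656490} \approx -83097.0$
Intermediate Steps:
$r{\left(b,q \right)} = b^{2}$
$\frac{r{\left(-381,-580 \right)}}{\left(22146 - 111400\right) \frac{1}{221485 - 170392}} - \frac{249603}{426935} = \frac{\left(-381\right)^{2}}{\left(22146 - 111400\right) \frac{1}{221485 - 170392}} - \frac{249603}{426935} = \frac{145161}{\left(-89254\right) \frac{1}{51093}} - \frac{249603}{426935} = \frac{145161}{- \frac{89254}{51093}} - \frac{249603}{426935} = 145161 \left(- \frac{51093}{89254}\right) - \frac{249603}{426935} = - \frac{7416710973}{89254} - \frac{249603}{426935} = - \frac{3166475777323917}{38105656490}$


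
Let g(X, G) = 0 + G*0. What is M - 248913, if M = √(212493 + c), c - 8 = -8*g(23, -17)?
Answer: -248913 + √212501 ≈ -2.4845e+5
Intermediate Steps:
g(X, G) = 0 (g(X, G) = 0 + 0 = 0)
c = 8 (c = 8 - 8*0 = 8 + 0 = 8)
M = √212501 (M = √(212493 + 8) = √212501 ≈ 460.98)
M - 248913 = √212501 - 248913 = -248913 + √212501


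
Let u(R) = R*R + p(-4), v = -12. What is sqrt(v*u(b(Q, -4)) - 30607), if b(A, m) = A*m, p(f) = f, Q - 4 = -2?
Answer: I*sqrt(31327) ≈ 176.99*I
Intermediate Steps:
Q = 2 (Q = 4 - 2 = 2)
u(R) = -4 + R**2 (u(R) = R*R - 4 = R**2 - 4 = -4 + R**2)
sqrt(v*u(b(Q, -4)) - 30607) = sqrt(-12*(-4 + (2*(-4))**2) - 30607) = sqrt(-12*(-4 + (-8)**2) - 30607) = sqrt(-12*(-4 + 64) - 30607) = sqrt(-12*60 - 30607) = sqrt(-720 - 30607) = sqrt(-31327) = I*sqrt(31327)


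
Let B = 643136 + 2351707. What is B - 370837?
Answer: 2624006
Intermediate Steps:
B = 2994843
B - 370837 = 2994843 - 370837 = 2624006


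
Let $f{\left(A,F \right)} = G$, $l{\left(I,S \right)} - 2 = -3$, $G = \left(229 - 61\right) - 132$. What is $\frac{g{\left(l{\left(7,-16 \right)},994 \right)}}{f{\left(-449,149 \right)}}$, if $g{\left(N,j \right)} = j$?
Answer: $\frac{497}{18} \approx 27.611$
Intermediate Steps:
$G = 36$ ($G = 168 - 132 = 36$)
$l{\left(I,S \right)} = -1$ ($l{\left(I,S \right)} = 2 - 3 = -1$)
$f{\left(A,F \right)} = 36$
$\frac{g{\left(l{\left(7,-16 \right)},994 \right)}}{f{\left(-449,149 \right)}} = \frac{994}{36} = 994 \cdot \frac{1}{36} = \frac{497}{18}$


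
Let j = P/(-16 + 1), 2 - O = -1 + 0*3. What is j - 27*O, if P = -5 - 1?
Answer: -403/5 ≈ -80.600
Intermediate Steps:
P = -6
O = 3 (O = 2 - (-1 + 0*3) = 2 - (-1 + 0) = 2 - 1*(-1) = 2 + 1 = 3)
j = ⅖ (j = -6/(-16 + 1) = -6/(-15) = -6*(-1/15) = ⅖ ≈ 0.40000)
j - 27*O = ⅖ - 27*3 = ⅖ - 81 = -403/5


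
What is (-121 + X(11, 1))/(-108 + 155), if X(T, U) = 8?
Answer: -113/47 ≈ -2.4043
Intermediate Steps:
(-121 + X(11, 1))/(-108 + 155) = (-121 + 8)/(-108 + 155) = -113/47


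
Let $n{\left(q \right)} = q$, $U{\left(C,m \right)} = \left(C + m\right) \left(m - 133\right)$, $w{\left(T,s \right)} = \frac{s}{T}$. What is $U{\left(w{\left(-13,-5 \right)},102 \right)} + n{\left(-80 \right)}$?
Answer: $- \frac{42301}{13} \approx -3253.9$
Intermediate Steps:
$U{\left(C,m \right)} = \left(-133 + m\right) \left(C + m\right)$ ($U{\left(C,m \right)} = \left(C + m\right) \left(-133 + m\right) = \left(-133 + m\right) \left(C + m\right)$)
$U{\left(w{\left(-13,-5 \right)},102 \right)} + n{\left(-80 \right)} = \left(102^{2} - 133 \left(- \frac{5}{-13}\right) - 13566 + - \frac{5}{-13} \cdot 102\right) - 80 = \left(10404 - 133 \left(\left(-5\right) \left(- \frac{1}{13}\right)\right) - 13566 + \left(-5\right) \left(- \frac{1}{13}\right) 102\right) - 80 = \left(10404 - \frac{665}{13} - 13566 + \frac{5}{13} \cdot 102\right) - 80 = \left(10404 - \frac{665}{13} - 13566 + \frac{510}{13}\right) - 80 = - \frac{41261}{13} - 80 = - \frac{42301}{13}$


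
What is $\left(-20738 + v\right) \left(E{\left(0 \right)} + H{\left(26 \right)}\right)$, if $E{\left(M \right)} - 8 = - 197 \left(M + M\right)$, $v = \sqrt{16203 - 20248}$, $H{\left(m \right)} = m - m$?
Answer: $-165904 + 8 i \sqrt{4045} \approx -1.659 \cdot 10^{5} + 508.8 i$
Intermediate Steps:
$H{\left(m \right)} = 0$
$v = i \sqrt{4045}$ ($v = \sqrt{-4045} = i \sqrt{4045} \approx 63.6 i$)
$E{\left(M \right)} = 8 - 394 M$ ($E{\left(M \right)} = 8 - 197 \left(M + M\right) = 8 - 197 \cdot 2 M = 8 - 394 M$)
$\left(-20738 + v\right) \left(E{\left(0 \right)} + H{\left(26 \right)}\right) = \left(-20738 + i \sqrt{4045}\right) \left(\left(8 - 0\right) + 0\right) = \left(-20738 + i \sqrt{4045}\right) \left(\left(8 + 0\right) + 0\right) = \left(-20738 + i \sqrt{4045}\right) \left(8 + 0\right) = \left(-20738 + i \sqrt{4045}\right) 8 = -165904 + 8 i \sqrt{4045}$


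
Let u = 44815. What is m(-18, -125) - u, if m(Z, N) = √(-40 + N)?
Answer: -44815 + I*√165 ≈ -44815.0 + 12.845*I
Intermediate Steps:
m(-18, -125) - u = √(-40 - 125) - 1*44815 = √(-165) - 44815 = I*√165 - 44815 = -44815 + I*√165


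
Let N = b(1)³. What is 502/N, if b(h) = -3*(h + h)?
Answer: -251/108 ≈ -2.3241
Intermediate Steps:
b(h) = -6*h
N = -216 (N = (-6*1)³ = (-6)³ = -216)
502/N = 502/(-216) = 502*(-1/216) = -251/108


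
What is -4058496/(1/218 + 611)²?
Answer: -192875963904/17741973601 ≈ -10.871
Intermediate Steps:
-4058496/(1/218 + 611)² = -4058496/((133199/218)²) = -4058496/17741973601/47524 = -4058496*47524/17741973601 = -192875963904/17741973601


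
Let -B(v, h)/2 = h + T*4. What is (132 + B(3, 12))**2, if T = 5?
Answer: 4624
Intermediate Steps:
B(v, h) = -40 - 2*h (B(v, h) = -2*(h + 5*4) = -2*(h + 20) = -2*(20 + h) = -40 - 2*h)
(132 + B(3, 12))**2 = (132 + (-40 - 2*12))**2 = (132 + (-40 - 24))**2 = (132 - 64)**2 = 68**2 = 4624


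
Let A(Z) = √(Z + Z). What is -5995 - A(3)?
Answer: -5995 - √6 ≈ -5997.5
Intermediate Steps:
A(Z) = √2*√Z (A(Z) = √(2*Z) = √2*√Z)
-5995 - A(3) = -5995 - √2*√3 = -5995 - √6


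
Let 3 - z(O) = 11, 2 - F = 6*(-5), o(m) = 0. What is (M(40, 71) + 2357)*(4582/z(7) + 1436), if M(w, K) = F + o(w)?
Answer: 8249217/4 ≈ 2.0623e+6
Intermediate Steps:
F = 32 (F = 2 - 6*(-5) = 2 - 1*(-30) = 2 + 30 = 32)
z(O) = -8 (z(O) = 3 - 1*11 = 3 - 11 = -8)
M(w, K) = 32 (M(w, K) = 32 + 0 = 32)
(M(40, 71) + 2357)*(4582/z(7) + 1436) = (32 + 2357)*(4582/(-8) + 1436) = 2389*(4582*(-⅛) + 1436) = 2389*(-2291/4 + 1436) = 2389*(3453/4) = 8249217/4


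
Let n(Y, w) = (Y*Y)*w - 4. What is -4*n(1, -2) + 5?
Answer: 29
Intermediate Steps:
n(Y, w) = -4 + w*Y² (n(Y, w) = Y²*w - 4 = w*Y² - 4 = -4 + w*Y²)
-4*n(1, -2) + 5 = -4*(-4 - 2*1²) + 5 = -4*(-4 - 2*1) + 5 = -4*(-4 - 2) + 5 = -4*(-6) + 5 = 24 + 5 = 29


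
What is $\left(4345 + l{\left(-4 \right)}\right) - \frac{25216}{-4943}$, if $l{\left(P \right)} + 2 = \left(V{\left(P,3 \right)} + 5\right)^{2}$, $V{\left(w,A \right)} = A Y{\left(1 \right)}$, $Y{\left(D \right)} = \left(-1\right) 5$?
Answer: $\frac{21986965}{4943} \approx 4448.1$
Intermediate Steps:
$Y{\left(D \right)} = -5$
$V{\left(w,A \right)} = - 5 A$ ($V{\left(w,A \right)} = A \left(-5\right) = - 5 A$)
$l{\left(P \right)} = 98$ ($l{\left(P \right)} = -2 + \left(\left(-5\right) 3 + 5\right)^{2} = -2 + \left(-15 + 5\right)^{2} = -2 + \left(-10\right)^{2} = -2 + 100 = 98$)
$\left(4345 + l{\left(-4 \right)}\right) - \frac{25216}{-4943} = \left(4345 + 98\right) - \frac{25216}{-4943} = 4443 - - \frac{25216}{4943} = 4443 + \frac{25216}{4943} = \frac{21986965}{4943}$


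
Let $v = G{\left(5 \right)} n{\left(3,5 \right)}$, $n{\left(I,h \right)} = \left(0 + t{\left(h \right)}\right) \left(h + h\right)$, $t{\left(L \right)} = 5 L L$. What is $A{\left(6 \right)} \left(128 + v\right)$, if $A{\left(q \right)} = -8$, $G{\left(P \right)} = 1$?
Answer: $-11024$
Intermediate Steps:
$t{\left(L \right)} = 5 L^{2}$
$n{\left(I,h \right)} = 10 h^{3}$ ($n{\left(I,h \right)} = \left(0 + 5 h^{2}\right) \left(h + h\right) = 5 h^{2} \cdot 2 h = 10 h^{3}$)
$v = 1250$ ($v = 1 \cdot 10 \cdot 5^{3} = 1 \cdot 10 \cdot 125 = 1 \cdot 1250 = 1250$)
$A{\left(6 \right)} \left(128 + v\right) = - 8 \left(128 + 1250\right) = \left(-8\right) 1378 = -11024$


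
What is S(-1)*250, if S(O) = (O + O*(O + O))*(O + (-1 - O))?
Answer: -250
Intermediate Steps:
S(O) = -O - 2*O² (S(O) = (O + O*(2*O))*(-1) = (O + 2*O²)*(-1) = -O - 2*O²)
S(-1)*250 = -1*(-1)*(1 + 2*(-1))*250 = -1*(-1)*(1 - 2)*250 = -1*(-1)*(-1)*250 = -1*250 = -250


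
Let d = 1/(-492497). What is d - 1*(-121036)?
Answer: 59609866891/492497 ≈ 1.2104e+5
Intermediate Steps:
d = -1/492497 ≈ -2.0305e-6
d - 1*(-121036) = -1/492497 - 1*(-121036) = -1/492497 + 121036 = 59609866891/492497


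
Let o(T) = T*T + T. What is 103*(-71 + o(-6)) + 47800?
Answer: 43577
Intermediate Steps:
o(T) = T + T**2 (o(T) = T**2 + T = T + T**2)
103*(-71 + o(-6)) + 47800 = 103*(-71 - 6*(1 - 6)) + 47800 = 103*(-71 - 6*(-5)) + 47800 = 103*(-71 + 30) + 47800 = 103*(-41) + 47800 = -4223 + 47800 = 43577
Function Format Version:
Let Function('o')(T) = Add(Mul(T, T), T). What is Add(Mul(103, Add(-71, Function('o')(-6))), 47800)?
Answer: 43577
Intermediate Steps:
Function('o')(T) = Add(T, Pow(T, 2)) (Function('o')(T) = Add(Pow(T, 2), T) = Add(T, Pow(T, 2)))
Add(Mul(103, Add(-71, Function('o')(-6))), 47800) = Add(Mul(103, Add(-71, Mul(-6, Add(1, -6)))), 47800) = Add(Mul(103, Add(-71, Mul(-6, -5))), 47800) = Add(Mul(103, Add(-71, 30)), 47800) = Add(Mul(103, -41), 47800) = Add(-4223, 47800) = 43577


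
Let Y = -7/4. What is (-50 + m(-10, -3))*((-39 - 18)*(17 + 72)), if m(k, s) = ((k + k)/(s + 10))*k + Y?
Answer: 3292377/28 ≈ 1.1758e+5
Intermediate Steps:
Y = -7/4 (Y = -7*¼ = -7/4 ≈ -1.7500)
m(k, s) = -7/4 + 2*k²/(10 + s) (m(k, s) = ((k + k)/(s + 10))*k - 7/4 = ((2*k)/(10 + s))*k - 7/4 = (2*k/(10 + s))*k - 7/4 = 2*k²/(10 + s) - 7/4 = -7/4 + 2*k²/(10 + s))
(-50 + m(-10, -3))*((-39 - 18)*(17 + 72)) = (-50 + (-70 - 7*(-3) + 8*(-10)²)/(4*(10 - 3)))*((-39 - 18)*(17 + 72)) = (-50 + (¼)*(-70 + 21 + 8*100)/7)*(-57*89) = (-50 + (¼)*(⅐)*(-70 + 21 + 800))*(-5073) = (-50 + (¼)*(⅐)*751)*(-5073) = (-50 + 751/28)*(-5073) = -649/28*(-5073) = 3292377/28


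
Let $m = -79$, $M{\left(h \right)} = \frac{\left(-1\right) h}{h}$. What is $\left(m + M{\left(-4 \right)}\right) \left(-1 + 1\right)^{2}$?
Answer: $0$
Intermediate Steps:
$M{\left(h \right)} = -1$
$\left(m + M{\left(-4 \right)}\right) \left(-1 + 1\right)^{2} = \left(-79 - 1\right) \left(-1 + 1\right)^{2} = - 80 \cdot 0^{2} = \left(-80\right) 0 = 0$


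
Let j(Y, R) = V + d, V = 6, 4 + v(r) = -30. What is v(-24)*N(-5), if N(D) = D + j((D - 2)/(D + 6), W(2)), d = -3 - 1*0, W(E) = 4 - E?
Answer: 68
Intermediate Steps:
v(r) = -34 (v(r) = -4 - 30 = -34)
d = -3 (d = -3 + 0 = -3)
j(Y, R) = 3 (j(Y, R) = 6 - 3 = 3)
N(D) = 3 + D (N(D) = D + 3 = 3 + D)
v(-24)*N(-5) = -34*(3 - 5) = -34*(-2) = 68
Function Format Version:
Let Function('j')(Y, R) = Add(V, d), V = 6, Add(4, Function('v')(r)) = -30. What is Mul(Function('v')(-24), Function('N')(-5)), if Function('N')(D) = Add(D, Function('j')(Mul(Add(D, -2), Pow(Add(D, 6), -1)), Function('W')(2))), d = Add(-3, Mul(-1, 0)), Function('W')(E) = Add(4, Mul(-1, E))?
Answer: 68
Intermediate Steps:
Function('v')(r) = -34 (Function('v')(r) = Add(-4, -30) = -34)
d = -3 (d = Add(-3, 0) = -3)
Function('j')(Y, R) = 3 (Function('j')(Y, R) = Add(6, -3) = 3)
Function('N')(D) = Add(3, D) (Function('N')(D) = Add(D, 3) = Add(3, D))
Mul(Function('v')(-24), Function('N')(-5)) = Mul(-34, Add(3, -5)) = Mul(-34, -2) = 68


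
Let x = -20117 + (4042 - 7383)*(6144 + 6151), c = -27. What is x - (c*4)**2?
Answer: -41109376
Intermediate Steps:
x = -41097712 (x = -20117 - 3341*12295 = -20117 - 41077595 = -41097712)
x - (c*4)**2 = -41097712 - (-27*4)**2 = -41097712 - 1*(-108)**2 = -41097712 - 1*11664 = -41097712 - 11664 = -41109376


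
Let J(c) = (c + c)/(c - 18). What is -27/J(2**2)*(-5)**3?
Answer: -23625/4 ≈ -5906.3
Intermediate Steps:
J(c) = 2*c/(-18 + c) (J(c) = (2*c)/(-18 + c) = 2*c/(-18 + c))
-27/J(2**2)*(-5)**3 = -27/(2*2**2/(-18 + 2**2))*(-5)**3 = -27/(2*4/(-18 + 4))*(-125) = -27/(2*4/(-14))*(-125) = -27/(2*4*(-1/14))*(-125) = -27/(-4/7)*(-125) = -27*(-7/4)*(-125) = (189/4)*(-125) = -23625/4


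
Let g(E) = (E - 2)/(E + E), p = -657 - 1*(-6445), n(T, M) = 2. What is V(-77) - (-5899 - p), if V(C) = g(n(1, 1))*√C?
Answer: 11687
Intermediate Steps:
p = 5788 (p = -657 + 6445 = 5788)
g(E) = (-2 + E)/(2*E) (g(E) = (-2 + E)/((2*E)) = (-2 + E)*(1/(2*E)) = (-2 + E)/(2*E))
V(C) = 0 (V(C) = ((½)*(-2 + 2)/2)*√C = ((½)*(½)*0)*√C = 0*√C = 0)
V(-77) - (-5899 - p) = 0 - (-5899 - 1*5788) = 0 - (-5899 - 5788) = 0 - 1*(-11687) = 0 + 11687 = 11687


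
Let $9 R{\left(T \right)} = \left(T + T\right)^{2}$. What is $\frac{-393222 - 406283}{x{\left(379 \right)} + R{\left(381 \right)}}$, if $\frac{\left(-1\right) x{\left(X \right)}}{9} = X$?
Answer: $- \frac{159901}{12221} \approx -13.084$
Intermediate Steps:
$x{\left(X \right)} = - 9 X$
$R{\left(T \right)} = \frac{4 T^{2}}{9}$ ($R{\left(T \right)} = \frac{\left(T + T\right)^{2}}{9} = \frac{\left(2 T\right)^{2}}{9} = \frac{4 T^{2}}{9}$)
$\frac{-393222 - 406283}{x{\left(379 \right)} + R{\left(381 \right)}} = \frac{-393222 - 406283}{\left(-9\right) 379 + \frac{4 \cdot 381^{2}}{9}} = - \frac{799505}{-3411 + \frac{4}{9} \cdot 145161} = - \frac{799505}{-3411 + 64516} = - \frac{799505}{61105} = \left(-799505\right) \frac{1}{61105} = - \frac{159901}{12221}$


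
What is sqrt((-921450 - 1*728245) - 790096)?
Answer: I*sqrt(2439791) ≈ 1562.0*I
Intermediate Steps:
sqrt((-921450 - 1*728245) - 790096) = sqrt((-921450 - 728245) - 790096) = sqrt(-1649695 - 790096) = sqrt(-2439791) = I*sqrt(2439791)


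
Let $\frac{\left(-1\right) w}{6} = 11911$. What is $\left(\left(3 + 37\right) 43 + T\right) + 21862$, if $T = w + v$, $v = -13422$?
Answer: $-61306$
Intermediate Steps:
$w = -71466$ ($w = \left(-6\right) 11911 = -71466$)
$T = -84888$ ($T = -71466 - 13422 = -84888$)
$\left(\left(3 + 37\right) 43 + T\right) + 21862 = \left(\left(3 + 37\right) 43 - 84888\right) + 21862 = \left(40 \cdot 43 - 84888\right) + 21862 = \left(1720 - 84888\right) + 21862 = -83168 + 21862 = -61306$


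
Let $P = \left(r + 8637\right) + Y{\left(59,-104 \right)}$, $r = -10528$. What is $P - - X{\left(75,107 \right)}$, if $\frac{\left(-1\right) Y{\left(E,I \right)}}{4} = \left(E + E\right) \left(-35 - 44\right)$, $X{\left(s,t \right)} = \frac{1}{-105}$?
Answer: $\frac{3716684}{105} \approx 35397.0$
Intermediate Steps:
$X{\left(s,t \right)} = - \frac{1}{105}$
$Y{\left(E,I \right)} = 632 E$ ($Y{\left(E,I \right)} = - 4 \left(E + E\right) \left(-35 - 44\right) = - 4 \cdot 2 E \left(-79\right) = - 4 \left(- 158 E\right) = 632 E$)
$P = 35397$ ($P = \left(-10528 + 8637\right) + 632 \cdot 59 = -1891 + 37288 = 35397$)
$P - - X{\left(75,107 \right)} = 35397 - \left(-1\right) \left(- \frac{1}{105}\right) = 35397 - \frac{1}{105} = \frac{3716684}{105}$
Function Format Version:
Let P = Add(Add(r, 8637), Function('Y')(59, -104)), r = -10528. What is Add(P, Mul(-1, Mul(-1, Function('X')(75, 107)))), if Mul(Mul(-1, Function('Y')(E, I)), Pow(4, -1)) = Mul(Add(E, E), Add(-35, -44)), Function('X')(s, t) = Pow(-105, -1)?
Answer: Rational(3716684, 105) ≈ 35397.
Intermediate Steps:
Function('X')(s, t) = Rational(-1, 105)
Function('Y')(E, I) = Mul(632, E) (Function('Y')(E, I) = Mul(-4, Mul(Add(E, E), Add(-35, -44))) = Mul(-4, Mul(Mul(2, E), -79)) = Mul(-4, Mul(-158, E)) = Mul(632, E))
P = 35397 (P = Add(Add(-10528, 8637), Mul(632, 59)) = Add(-1891, 37288) = 35397)
Add(P, Mul(-1, Mul(-1, Function('X')(75, 107)))) = Add(35397, Mul(-1, Mul(-1, Rational(-1, 105)))) = Add(35397, Mul(-1, Rational(1, 105))) = Add(35397, Rational(-1, 105)) = Rational(3716684, 105)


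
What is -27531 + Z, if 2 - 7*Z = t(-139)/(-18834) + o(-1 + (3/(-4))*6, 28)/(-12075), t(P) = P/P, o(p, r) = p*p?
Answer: -29218233807631/1061295900 ≈ -27531.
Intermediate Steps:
o(p, r) = p²
t(P) = 1
Z = 303615269/1061295900 (Z = 2/7 - (1/(-18834) + (-1 + (3/(-4))*6)²/(-12075))/7 = 2/7 - (1*(-1/18834) + (-1 + (3*(-¼))*6)²*(-1/12075))/7 = 2/7 - (-1/18834 + (-1 - ¾*6)²*(-1/12075))/7 = 2/7 - (-1/18834 + (-1 - 9/2)²*(-1/12075))/7 = 2/7 - (-1/18834 + (-11/2)²*(-1/12075))/7 = 2/7 - (-1/18834 + (121/4)*(-1/12075))/7 = 2/7 - (-1/18834 - 121/48300)/7 = 2/7 - ⅐*(-387869/151613700) = 2/7 + 387869/1061295900 = 303615269/1061295900 ≈ 0.28608)
-27531 + Z = -27531 + 303615269/1061295900 = -29218233807631/1061295900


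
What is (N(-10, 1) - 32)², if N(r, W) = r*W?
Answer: 1764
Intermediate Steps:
N(r, W) = W*r
(N(-10, 1) - 32)² = (1*(-10) - 32)² = (-10 - 32)² = (-42)² = 1764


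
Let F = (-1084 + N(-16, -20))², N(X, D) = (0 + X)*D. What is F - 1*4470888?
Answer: -3887192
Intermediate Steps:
N(X, D) = D*X (N(X, D) = X*D = D*X)
F = 583696 (F = (-1084 - 20*(-16))² = (-1084 + 320)² = (-764)² = 583696)
F - 1*4470888 = 583696 - 1*4470888 = 583696 - 4470888 = -3887192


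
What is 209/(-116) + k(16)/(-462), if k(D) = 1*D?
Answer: -49207/26796 ≈ -1.8364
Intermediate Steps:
k(D) = D
209/(-116) + k(16)/(-462) = 209/(-116) + 16/(-462) = 209*(-1/116) + 16*(-1/462) = -209/116 - 8/231 = -49207/26796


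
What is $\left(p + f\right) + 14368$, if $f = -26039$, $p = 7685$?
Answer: $-3986$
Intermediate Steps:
$\left(p + f\right) + 14368 = \left(7685 - 26039\right) + 14368 = -18354 + 14368 = -3986$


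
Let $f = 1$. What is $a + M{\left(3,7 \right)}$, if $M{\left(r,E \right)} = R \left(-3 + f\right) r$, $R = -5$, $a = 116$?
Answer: $146$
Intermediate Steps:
$M{\left(r,E \right)} = 10 r$ ($M{\left(r,E \right)} = - 5 \left(-3 + 1\right) r = \left(-5\right) \left(-2\right) r = 10 r$)
$a + M{\left(3,7 \right)} = 116 + 10 \cdot 3 = 116 + 30 = 146$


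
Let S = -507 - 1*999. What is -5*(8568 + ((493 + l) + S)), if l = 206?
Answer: -38805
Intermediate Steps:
S = -1506 (S = -507 - 999 = -1506)
-5*(8568 + ((493 + l) + S)) = -5*(8568 + ((493 + 206) - 1506)) = -5*(8568 + (699 - 1506)) = -5*(8568 - 807) = -5*7761 = -38805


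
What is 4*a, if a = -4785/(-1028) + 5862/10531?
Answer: 56416971/2706467 ≈ 20.845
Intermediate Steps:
a = 56416971/10825868 (a = -4785*(-1/1028) + 5862*(1/10531) = 4785/1028 + 5862/10531 = 56416971/10825868 ≈ 5.2113)
4*a = 4*(56416971/10825868) = 56416971/2706467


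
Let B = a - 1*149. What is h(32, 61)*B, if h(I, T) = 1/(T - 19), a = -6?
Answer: -155/42 ≈ -3.6905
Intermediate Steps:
B = -155 (B = -6 - 1*149 = -6 - 149 = -155)
h(I, T) = 1/(-19 + T)
h(32, 61)*B = -155/(-19 + 61) = -155/42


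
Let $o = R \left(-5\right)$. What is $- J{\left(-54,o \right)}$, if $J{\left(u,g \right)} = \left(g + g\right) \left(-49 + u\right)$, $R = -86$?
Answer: $88580$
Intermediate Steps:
$o = 430$ ($o = \left(-86\right) \left(-5\right) = 430$)
$J{\left(u,g \right)} = 2 g \left(-49 + u\right)$
$- J{\left(-54,o \right)} = - 2 \cdot 430 \left(-49 - 54\right) = - 2 \cdot 430 \left(-103\right) = \left(-1\right) \left(-88580\right) = 88580$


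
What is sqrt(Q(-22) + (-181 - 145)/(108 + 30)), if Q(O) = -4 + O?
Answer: I*sqrt(135033)/69 ≈ 5.3256*I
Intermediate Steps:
sqrt(Q(-22) + (-181 - 145)/(108 + 30)) = sqrt((-4 - 22) + (-181 - 145)/(108 + 30)) = sqrt(-26 - 326/138) = sqrt(-26 - 326*1/138) = sqrt(-26 - 163/69) = sqrt(-1957/69) = I*sqrt(135033)/69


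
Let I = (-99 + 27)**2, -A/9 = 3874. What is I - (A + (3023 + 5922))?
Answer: 31105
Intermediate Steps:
A = -34866 (A = -9*3874 = -34866)
I = 5184 (I = (-72)**2 = 5184)
I - (A + (3023 + 5922)) = 5184 - (-34866 + (3023 + 5922)) = 5184 - (-34866 + 8945) = 5184 - 1*(-25921) = 5184 + 25921 = 31105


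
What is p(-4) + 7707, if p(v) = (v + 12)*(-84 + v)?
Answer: 7003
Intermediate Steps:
p(v) = (-84 + v)*(12 + v) (p(v) = (12 + v)*(-84 + v) = (-84 + v)*(12 + v))
p(-4) + 7707 = (-1008 + (-4)² - 72*(-4)) + 7707 = (-1008 + 16 + 288) + 7707 = -704 + 7707 = 7003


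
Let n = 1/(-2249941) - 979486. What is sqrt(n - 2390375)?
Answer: I*sqrt(17059026626137236082)/2249941 ≈ 1835.7*I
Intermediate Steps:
n = -2203785710327/2249941 (n = -1/2249941 - 979486 = -2203785710327/2249941 ≈ -9.7949e+5)
sqrt(n - 2390375) = sqrt(-2203785710327/2249941 - 2390375) = sqrt(-7581988428202/2249941) = I*sqrt(17059026626137236082)/2249941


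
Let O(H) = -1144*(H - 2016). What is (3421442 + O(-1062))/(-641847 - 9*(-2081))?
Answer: -3471337/311559 ≈ -11.142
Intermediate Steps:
O(H) = 2306304 - 1144*H (O(H) = -1144*(-2016 + H) = 2306304 - 1144*H)
(3421442 + O(-1062))/(-641847 - 9*(-2081)) = (3421442 + (2306304 - 1144*(-1062)))/(-641847 - 9*(-2081)) = (3421442 + (2306304 + 1214928))/(-641847 + 18729) = (3421442 + 3521232)/(-623118) = 6942674*(-1/623118) = -3471337/311559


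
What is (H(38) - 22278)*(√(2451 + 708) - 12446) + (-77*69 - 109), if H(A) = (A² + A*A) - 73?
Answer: 242231076 - 175167*√39 ≈ 2.4114e+8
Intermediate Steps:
H(A) = -73 + 2*A² (H(A) = (A² + A²) - 73 = 2*A² - 73 = -73 + 2*A²)
(H(38) - 22278)*(√(2451 + 708) - 12446) + (-77*69 - 109) = ((-73 + 2*38²) - 22278)*(√(2451 + 708) - 12446) + (-77*69 - 109) = ((-73 + 2*1444) - 22278)*(√3159 - 12446) + (-5313 - 109) = ((-73 + 2888) - 22278)*(9*√39 - 12446) - 5422 = (2815 - 22278)*(-12446 + 9*√39) - 5422 = -19463*(-12446 + 9*√39) - 5422 = (242236498 - 175167*√39) - 5422 = 242231076 - 175167*√39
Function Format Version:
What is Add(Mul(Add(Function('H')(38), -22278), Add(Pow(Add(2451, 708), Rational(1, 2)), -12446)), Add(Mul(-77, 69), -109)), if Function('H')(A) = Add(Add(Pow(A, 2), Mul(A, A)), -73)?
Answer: Add(242231076, Mul(-175167, Pow(39, Rational(1, 2)))) ≈ 2.4114e+8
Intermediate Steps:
Function('H')(A) = Add(-73, Mul(2, Pow(A, 2))) (Function('H')(A) = Add(Add(Pow(A, 2), Pow(A, 2)), -73) = Add(Mul(2, Pow(A, 2)), -73) = Add(-73, Mul(2, Pow(A, 2))))
Add(Mul(Add(Function('H')(38), -22278), Add(Pow(Add(2451, 708), Rational(1, 2)), -12446)), Add(Mul(-77, 69), -109)) = Add(Mul(Add(Add(-73, Mul(2, Pow(38, 2))), -22278), Add(Pow(Add(2451, 708), Rational(1, 2)), -12446)), Add(Mul(-77, 69), -109)) = Add(Mul(Add(Add(-73, Mul(2, 1444)), -22278), Add(Pow(3159, Rational(1, 2)), -12446)), Add(-5313, -109)) = Add(Mul(Add(Add(-73, 2888), -22278), Add(Mul(9, Pow(39, Rational(1, 2))), -12446)), -5422) = Add(Mul(Add(2815, -22278), Add(-12446, Mul(9, Pow(39, Rational(1, 2))))), -5422) = Add(Mul(-19463, Add(-12446, Mul(9, Pow(39, Rational(1, 2))))), -5422) = Add(Add(242236498, Mul(-175167, Pow(39, Rational(1, 2)))), -5422) = Add(242231076, Mul(-175167, Pow(39, Rational(1, 2))))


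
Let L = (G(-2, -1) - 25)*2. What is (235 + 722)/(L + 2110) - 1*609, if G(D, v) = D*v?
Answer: -418673/688 ≈ -608.54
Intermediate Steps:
L = -46 (L = (-2*(-1) - 25)*2 = (2 - 25)*2 = -23*2 = -46)
(235 + 722)/(L + 2110) - 1*609 = (235 + 722)/(-46 + 2110) - 1*609 = 957/2064 - 609 = 957*(1/2064) - 609 = 319/688 - 609 = -418673/688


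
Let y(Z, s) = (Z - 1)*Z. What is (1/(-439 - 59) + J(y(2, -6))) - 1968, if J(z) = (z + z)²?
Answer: -972097/498 ≈ -1952.0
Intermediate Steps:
y(Z, s) = Z*(-1 + Z) (y(Z, s) = (-1 + Z)*Z = Z*(-1 + Z))
J(z) = 4*z² (J(z) = (2*z)² = 4*z²)
(1/(-439 - 59) + J(y(2, -6))) - 1968 = (1/(-439 - 59) + 4*(2*(-1 + 2))²) - 1968 = (1/(-498) + 4*(2*1)²) - 1968 = (-1/498 + 4*2²) - 1968 = (-1/498 + 4*4) - 1968 = (-1/498 + 16) - 1968 = 7967/498 - 1968 = -972097/498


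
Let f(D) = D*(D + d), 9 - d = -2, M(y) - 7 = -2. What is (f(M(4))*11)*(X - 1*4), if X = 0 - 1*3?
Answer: -6160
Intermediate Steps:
M(y) = 5 (M(y) = 7 - 2 = 5)
d = 11 (d = 9 - 1*(-2) = 9 + 2 = 11)
f(D) = D*(11 + D) (f(D) = D*(D + 11) = D*(11 + D))
X = -3 (X = 0 - 3 = -3)
(f(M(4))*11)*(X - 1*4) = ((5*(11 + 5))*11)*(-3 - 1*4) = ((5*16)*11)*(-3 - 4) = (80*11)*(-7) = 880*(-7) = -6160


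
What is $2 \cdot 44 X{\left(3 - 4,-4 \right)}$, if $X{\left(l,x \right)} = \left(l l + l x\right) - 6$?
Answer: $-88$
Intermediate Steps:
$X{\left(l,x \right)} = -6 + l^{2} + l x$ ($X{\left(l,x \right)} = \left(l^{2} + l x\right) - 6 = -6 + l^{2} + l x$)
$2 \cdot 44 X{\left(3 - 4,-4 \right)} = 2 \cdot 44 \left(-6 + \left(3 - 4\right)^{2} + \left(3 - 4\right) \left(-4\right)\right) = 88 \left(-6 + \left(3 - 4\right)^{2} + \left(3 - 4\right) \left(-4\right)\right) = 88 \left(-6 + \left(-1\right)^{2} - -4\right) = 88 \left(-6 + 1 + 4\right) = 88 \left(-1\right) = -88$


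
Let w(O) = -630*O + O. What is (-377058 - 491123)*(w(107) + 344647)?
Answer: -240784791264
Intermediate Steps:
w(O) = -629*O
(-377058 - 491123)*(w(107) + 344647) = (-377058 - 491123)*(-629*107 + 344647) = -868181*(-67303 + 344647) = -868181*277344 = -240784791264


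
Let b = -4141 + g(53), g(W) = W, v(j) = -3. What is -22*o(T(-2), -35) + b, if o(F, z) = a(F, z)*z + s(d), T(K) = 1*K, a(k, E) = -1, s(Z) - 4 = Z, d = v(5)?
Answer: -4880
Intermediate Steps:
d = -3
s(Z) = 4 + Z
b = -4088 (b = -4141 + 53 = -4088)
T(K) = K
o(F, z) = 1 - z (o(F, z) = -z + (4 - 3) = -z + 1 = 1 - z)
-22*o(T(-2), -35) + b = -22*(1 - 1*(-35)) - 4088 = -22*(1 + 35) - 4088 = -22*36 - 4088 = -792 - 4088 = -4880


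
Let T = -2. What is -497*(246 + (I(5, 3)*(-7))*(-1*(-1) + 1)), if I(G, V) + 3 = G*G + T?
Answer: 16898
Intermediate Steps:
I(G, V) = -5 + G² (I(G, V) = -3 + (G*G - 2) = -3 + (G² - 2) = -3 + (-2 + G²) = -5 + G²)
-497*(246 + (I(5, 3)*(-7))*(-1*(-1) + 1)) = -497*(246 + ((-5 + 5²)*(-7))*(-1*(-1) + 1)) = -497*(246 + ((-5 + 25)*(-7))*(1 + 1)) = -497*(246 + (20*(-7))*2) = -497*(246 - 140*2) = -497*(246 - 280) = -497*(-34) = 16898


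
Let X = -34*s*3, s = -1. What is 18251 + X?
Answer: 18353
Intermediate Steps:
X = 102 (X = -34*(-1)*3 = 34*3 = 102)
18251 + X = 18251 + 102 = 18353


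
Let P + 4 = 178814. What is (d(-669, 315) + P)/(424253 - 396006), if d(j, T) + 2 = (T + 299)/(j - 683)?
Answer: 120873901/19094972 ≈ 6.3301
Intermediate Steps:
P = 178810 (P = -4 + 178814 = 178810)
d(j, T) = -2 + (299 + T)/(-683 + j) (d(j, T) = -2 + (T + 299)/(j - 683) = -2 + (299 + T)/(-683 + j))
(d(-669, 315) + P)/(424253 - 396006) = ((1665 + 315 - 2*(-669))/(-683 - 669) + 178810)/(424253 - 396006) = ((1665 + 315 + 1338)/(-1352) + 178810)/28247 = (-1/1352*3318 + 178810)*(1/28247) = (-1659/676 + 178810)*(1/28247) = (120873901/676)*(1/28247) = 120873901/19094972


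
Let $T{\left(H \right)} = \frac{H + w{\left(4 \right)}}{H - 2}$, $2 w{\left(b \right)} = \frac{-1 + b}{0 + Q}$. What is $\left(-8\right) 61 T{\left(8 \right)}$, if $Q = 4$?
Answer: $- \frac{4087}{6} \approx -681.17$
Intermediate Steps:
$w{\left(b \right)} = - \frac{1}{8} + \frac{b}{8}$ ($w{\left(b \right)} = \frac{\left(-1 + b\right) \frac{1}{0 + 4}}{2} = \frac{\left(-1 + b\right) \frac{1}{4}}{2} = \frac{- \frac{1}{4} + \frac{b}{4}}{2} = - \frac{1}{8} + \frac{b}{8}$)
$T{\left(H \right)} = \frac{\frac{3}{8} + H}{-2 + H}$ ($T{\left(H \right)} = \frac{H + \left(- \frac{1}{8} + \frac{1}{8} \cdot 4\right)}{H - 2} = \frac{H + \left(- \frac{1}{8} + \frac{1}{2}\right)}{-2 + H} = \frac{H + \frac{3}{8}}{-2 + H} = \frac{\frac{3}{8} + H}{-2 + H}$)
$\left(-8\right) 61 T{\left(8 \right)} = \left(-8\right) 61 \frac{\frac{3}{8} + 8}{-2 + 8} = - 488 \cdot \frac{1}{6} \cdot \frac{67}{8} = \left(-488\right) \frac{67}{48} = - \frac{4087}{6}$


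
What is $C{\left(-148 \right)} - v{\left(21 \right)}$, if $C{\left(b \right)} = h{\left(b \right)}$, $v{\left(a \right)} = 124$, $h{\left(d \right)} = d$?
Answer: $-272$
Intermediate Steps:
$C{\left(b \right)} = b$
$C{\left(-148 \right)} - v{\left(21 \right)} = -148 - 124 = -272$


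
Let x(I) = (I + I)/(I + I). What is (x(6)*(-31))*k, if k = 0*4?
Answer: 0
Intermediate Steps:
k = 0
x(I) = 1 (x(I) = (2*I)/((2*I)) = (2*I)*(1/(2*I)) = 1)
(x(6)*(-31))*k = (1*(-31))*0 = -31*0 = 0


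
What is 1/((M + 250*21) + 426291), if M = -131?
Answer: 1/431410 ≈ 2.3180e-6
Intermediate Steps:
1/((M + 250*21) + 426291) = 1/((-131 + 250*21) + 426291) = 1/((-131 + 5250) + 426291) = 1/(5119 + 426291) = 1/431410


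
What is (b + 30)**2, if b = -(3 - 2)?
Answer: 841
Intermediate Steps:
b = -1 (b = -1*1 = -1)
(b + 30)**2 = (-1 + 30)**2 = 29**2 = 841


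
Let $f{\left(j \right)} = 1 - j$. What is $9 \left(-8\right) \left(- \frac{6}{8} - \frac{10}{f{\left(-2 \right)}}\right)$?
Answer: $294$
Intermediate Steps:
$9 \left(-8\right) \left(- \frac{6}{8} - \frac{10}{f{\left(-2 \right)}}\right) = 9 \left(-8\right) \left(- \frac{6}{8} - \frac{10}{1 - -2}\right) = - 72 \left(\left(-6\right) \frac{1}{8} - \frac{10}{1 + 2}\right) = - 72 \left(- \frac{3}{4} - \frac{10}{3}\right) = \left(-72\right) \left(- \frac{49}{12}\right) = 294$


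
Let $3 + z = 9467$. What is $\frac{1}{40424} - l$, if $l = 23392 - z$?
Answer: $- \frac{563025471}{40424} \approx -13928.0$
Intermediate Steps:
$z = 9464$ ($z = -3 + 9467 = 9464$)
$l = 13928$ ($l = 23392 - 9464 = 13928$)
$\frac{1}{40424} - l = \frac{1}{40424} - 13928 = - \frac{563025471}{40424}$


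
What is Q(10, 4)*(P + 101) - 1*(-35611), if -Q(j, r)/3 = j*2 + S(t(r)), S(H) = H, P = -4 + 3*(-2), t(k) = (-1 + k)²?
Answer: 27694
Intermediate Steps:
P = -10 (P = -4 - 6 = -10)
Q(j, r) = -6*j - 3*(-1 + r)² (Q(j, r) = -3*(j*2 + (-1 + r)²) = -3*(2*j + (-1 + r)²) = -3*((-1 + r)² + 2*j) = -6*j - 3*(-1 + r)²)
Q(10, 4)*(P + 101) - 1*(-35611) = (-6*10 - 3*(-1 + 4)²)*(-10 + 101) - 1*(-35611) = (-60 - 3*3²)*91 + 35611 = (-60 - 3*9)*91 + 35611 = (-60 - 27)*91 + 35611 = -87*91 + 35611 = -7917 + 35611 = 27694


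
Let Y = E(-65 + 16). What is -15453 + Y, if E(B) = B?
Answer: -15502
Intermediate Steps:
Y = -49 (Y = -65 + 16 = -49)
-15453 + Y = -15453 - 49 = -15502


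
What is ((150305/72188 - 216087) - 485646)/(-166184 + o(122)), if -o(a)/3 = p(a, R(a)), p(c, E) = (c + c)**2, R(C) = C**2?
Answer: 50656551499/24889844896 ≈ 2.0352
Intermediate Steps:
p(c, E) = 4*c**2 (p(c, E) = (2*c)**2 = 4*c**2)
o(a) = -12*a**2
((150305/72188 - 216087) - 485646)/(-166184 + o(122)) = ((150305/72188 - 216087) - 485646)/(-166184 - 12*122**2) = ((150305*(1/72188) - 216087) - 485646)/(-166184 - 12*14884) = ((150305/72188 - 216087) - 485646)/(-166184 - 178608) = (-15598738051/72188 - 485646)/(-344792) = -50656551499/72188*(-1/344792) = 50656551499/24889844896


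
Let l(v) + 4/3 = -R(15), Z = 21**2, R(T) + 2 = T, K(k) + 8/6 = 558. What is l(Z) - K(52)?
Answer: -571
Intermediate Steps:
K(k) = 1670/3 (K(k) = -4/3 + 558 = 1670/3)
R(T) = -2 + T
Z = 441
l(v) = -43/3 (l(v) = -4/3 - (-2 + 15) = -4/3 - 1*13 = -4/3 - 13 = -43/3)
l(Z) - K(52) = -43/3 - 1*1670/3 = -43/3 - 1670/3 = -571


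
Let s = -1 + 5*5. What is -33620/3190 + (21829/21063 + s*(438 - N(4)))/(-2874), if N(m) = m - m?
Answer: -274156989559/19310684778 ≈ -14.197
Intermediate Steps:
N(m) = 0
s = 24 (s = -1 + 25 = 24)
-33620/3190 + (21829/21063 + s*(438 - N(4)))/(-2874) = -33620/3190 + (21829/21063 + 24*(438 - 1*0))/(-2874) = -33620*1/3190 + (21829*(1/21063) + 24*(438 + 0))*(-1/2874) = -3362/319 + (21829/21063 + 24*438)*(-1/2874) = -3362/319 + (21829/21063 + 10512)*(-1/2874) = -3362/319 + (221436085/21063)*(-1/2874) = -3362/319 - 221436085/60535062 = -274156989559/19310684778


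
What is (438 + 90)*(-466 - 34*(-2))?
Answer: -210144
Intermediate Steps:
(438 + 90)*(-466 - 34*(-2)) = 528*(-466 + 68) = 528*(-398) = -210144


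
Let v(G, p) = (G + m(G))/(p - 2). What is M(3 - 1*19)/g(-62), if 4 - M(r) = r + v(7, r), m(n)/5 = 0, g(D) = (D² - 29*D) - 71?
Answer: 367/100278 ≈ 0.0036598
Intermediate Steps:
g(D) = -71 + D² - 29*D
m(n) = 0 (m(n) = 5*0 = 0)
v(G, p) = G/(-2 + p) (v(G, p) = (G + 0)/(p - 2) = G/(-2 + p))
M(r) = 4 - r - 7/(-2 + r) (M(r) = 4 - (r + 7/(-2 + r)) = 4 + (-r - 7/(-2 + r)) = 4 - r - 7/(-2 + r))
M(3 - 1*19)/g(-62) = ((-7 + (-2 + (3 - 1*19))*(4 - (3 - 1*19)))/(-2 + (3 - 1*19)))/(-71 + (-62)² - 29*(-62)) = ((-7 + (-2 + (3 - 19))*(4 - (3 - 19)))/(-2 + (3 - 19)))/(-71 + 3844 + 1798) = ((-7 + (-2 - 16)*(4 - 1*(-16)))/(-2 - 16))/5571 = ((-7 - 18*(4 + 16))/(-18))*(1/5571) = -(-7 - 18*20)/18*(1/5571) = -(-7 - 360)/18*(1/5571) = -1/18*(-367)*(1/5571) = (367/18)*(1/5571) = 367/100278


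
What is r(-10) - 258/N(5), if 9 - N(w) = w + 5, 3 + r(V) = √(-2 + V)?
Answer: 255 + 2*I*√3 ≈ 255.0 + 3.4641*I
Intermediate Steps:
r(V) = -3 + √(-2 + V)
N(w) = 4 - w (N(w) = 9 - (w + 5) = 9 - (5 + w) = 9 + (-5 - w) = 4 - w)
r(-10) - 258/N(5) = (-3 + √(-2 - 10)) - 258/(4 - 1*5) = (-3 + √(-12)) - 258/(4 - 5) = (-3 + 2*I*√3) - 258/(-1) = (-3 + 2*I*√3) - 258*(-1) = (-3 + 2*I*√3) - 1*(-258) = (-3 + 2*I*√3) + 258 = 255 + 2*I*√3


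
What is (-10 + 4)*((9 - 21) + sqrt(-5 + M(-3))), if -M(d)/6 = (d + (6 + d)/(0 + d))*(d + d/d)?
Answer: 72 - 6*I*sqrt(53) ≈ 72.0 - 43.681*I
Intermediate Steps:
M(d) = -6*(1 + d)*(d + (6 + d)/d) (M(d) = -6*(d + (6 + d)/(0 + d))*(d + d/d) = -6*(d + (6 + d)/d)*(d + 1) = -6*(d + (6 + d)/d)*(1 + d) = -6*(1 + d)*(d + (6 + d)/d))
(-10 + 4)*((9 - 21) + sqrt(-5 + M(-3))) = (-10 + 4)*((9 - 21) + sqrt(-5 + (-42 - 36/(-3) - 12*(-3) - 6*(-3)**2))) = -6*(-12 + sqrt(-5 + (-42 - 36*(-1/3) + 36 - 6*9))) = -6*(-12 + sqrt(-5 + (-42 + 12 + 36 - 54))) = -6*(-12 + sqrt(-5 - 48)) = -6*(-12 + sqrt(-53)) = -6*(-12 + I*sqrt(53)) = 72 - 6*I*sqrt(53)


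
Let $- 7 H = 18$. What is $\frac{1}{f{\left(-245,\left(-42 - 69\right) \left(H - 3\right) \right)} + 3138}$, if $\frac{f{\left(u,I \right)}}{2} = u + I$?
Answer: $\frac{7}{27194} \approx 0.00025741$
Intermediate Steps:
$H = - \frac{18}{7}$ ($H = \left(- \frac{1}{7}\right) 18 = - \frac{18}{7} \approx -2.5714$)
$f{\left(u,I \right)} = 2 I + 2 u$ ($f{\left(u,I \right)} = 2 \left(u + I\right) = 2 \left(I + u\right) = 2 I + 2 u$)
$\frac{1}{f{\left(-245,\left(-42 - 69\right) \left(H - 3\right) \right)} + 3138} = \frac{1}{\left(2 \left(-42 - 69\right) \left(- \frac{18}{7} - 3\right) + 2 \left(-245\right)\right) + 3138} = \frac{1}{\left(2 \left(\left(-111\right) \left(- \frac{39}{7}\right)\right) - 490\right) + 3138} = \frac{1}{\left(2 \cdot \frac{4329}{7} - 490\right) + 3138} = \frac{1}{\left(\frac{8658}{7} - 490\right) + 3138} = \frac{1}{\frac{5228}{7} + 3138} = \frac{1}{\frac{27194}{7}} = \frac{7}{27194}$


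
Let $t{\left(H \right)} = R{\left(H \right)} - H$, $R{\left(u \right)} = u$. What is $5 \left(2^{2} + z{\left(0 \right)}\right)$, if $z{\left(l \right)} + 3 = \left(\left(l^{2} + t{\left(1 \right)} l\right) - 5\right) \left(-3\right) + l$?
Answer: $80$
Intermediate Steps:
$t{\left(H \right)} = 0$ ($t{\left(H \right)} = H - H = 0$)
$z{\left(l \right)} = 12 + l - 3 l^{2}$ ($z{\left(l \right)} = -3 + \left(\left(\left(l^{2} + 0 l\right) - 5\right) \left(-3\right) + l\right) = -3 + \left(\left(\left(l^{2} + 0\right) - 5\right) \left(-3\right) + l\right) = -3 + \left(\left(l^{2} - 5\right) \left(-3\right) + l\right) = -3 + \left(\left(-5 + l^{2}\right) \left(-3\right) + l\right) = -3 - \left(-15 - l + 3 l^{2}\right) = -3 + \left(15 + l - 3 l^{2}\right) = 12 + l - 3 l^{2}$)
$5 \left(2^{2} + z{\left(0 \right)}\right) = 5 \left(2^{2} + \left(12 + 0 - 3 \cdot 0^{2}\right)\right) = 5 \left(4 + \left(12 + 0 - 0\right)\right) = 5 \left(4 + \left(12 + 0 + 0\right)\right) = 5 \left(4 + 12\right) = 5 \cdot 16 = 80$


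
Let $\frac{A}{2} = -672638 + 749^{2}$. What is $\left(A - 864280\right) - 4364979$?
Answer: $-5452533$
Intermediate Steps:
$A = -223274$ ($A = 2 \left(-672638 + 749^{2}\right) = 2 \left(-672638 + 561001\right) = 2 \left(-111637\right) = -223274$)
$\left(A - 864280\right) - 4364979 = \left(-223274 - 864280\right) - 4364979 = -1087554 - 4364979 = -5452533$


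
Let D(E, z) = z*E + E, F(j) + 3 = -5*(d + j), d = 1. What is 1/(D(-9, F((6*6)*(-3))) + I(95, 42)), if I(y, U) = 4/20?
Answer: -5/23984 ≈ -0.00020847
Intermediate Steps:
I(y, U) = ⅕ (I(y, U) = 4*(1/20) = ⅕)
F(j) = -8 - 5*j (F(j) = -3 - 5*(1 + j) = -3 + (-5 - 5*j) = -8 - 5*j)
D(E, z) = E + E*z (D(E, z) = E*z + E = E + E*z)
1/(D(-9, F((6*6)*(-3))) + I(95, 42)) = 1/(-9*(1 + (-8 - 5*6*6*(-3))) + ⅕) = 1/(-9*(1 + (-8 - 180*(-3))) + ⅕) = 1/(-9*(1 + (-8 - 5*(-108))) + ⅕) = 1/(-9*(1 + (-8 + 540)) + ⅕) = 1/(-9*(1 + 532) + ⅕) = 1/(-9*533 + ⅕) = 1/(-4797 + ⅕) = 1/(-23984/5) = -5/23984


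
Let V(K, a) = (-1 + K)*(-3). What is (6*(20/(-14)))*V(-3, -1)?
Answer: -720/7 ≈ -102.86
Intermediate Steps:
V(K, a) = 3 - 3*K
(6*(20/(-14)))*V(-3, -1) = (6*(20/(-14)))*(3 - 3*(-3)) = (6*(20*(-1/14)))*(3 + 9) = (6*(-10/7))*12 = -60/7*12 = -720/7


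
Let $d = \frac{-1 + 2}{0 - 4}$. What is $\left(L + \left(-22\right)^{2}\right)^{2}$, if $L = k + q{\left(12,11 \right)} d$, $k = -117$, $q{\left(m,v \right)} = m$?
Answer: $132496$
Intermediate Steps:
$d = - \frac{1}{4}$ ($d = 1 \frac{1}{-4} = 1 \left(- \frac{1}{4}\right) = - \frac{1}{4} \approx -0.25$)
$L = -120$ ($L = -117 + 12 \left(- \frac{1}{4}\right) = -117 - 3 = -120$)
$\left(L + \left(-22\right)^{2}\right)^{2} = \left(-120 + \left(-22\right)^{2}\right)^{2} = \left(-120 + 484\right)^{2} = 364^{2} = 132496$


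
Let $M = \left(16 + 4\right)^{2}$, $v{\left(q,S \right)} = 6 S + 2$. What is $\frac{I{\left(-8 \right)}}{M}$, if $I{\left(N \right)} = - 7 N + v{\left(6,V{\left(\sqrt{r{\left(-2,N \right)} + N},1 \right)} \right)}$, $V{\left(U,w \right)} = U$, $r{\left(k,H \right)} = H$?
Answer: $\frac{29}{200} + \frac{3 i}{50} \approx 0.145 + 0.06 i$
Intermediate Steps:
$v{\left(q,S \right)} = 2 + 6 S$
$I{\left(N \right)} = 2 - 7 N + 6 \sqrt{2} \sqrt{N}$ ($I{\left(N \right)} = - 7 N + \left(2 + 6 \sqrt{N + N}\right) = - 7 N + \left(2 + 6 \sqrt{2 N}\right) = - 7 N + \left(2 + 6 \sqrt{2} \sqrt{N}\right) = 2 - 7 N + 6 \sqrt{2} \sqrt{N}$)
$M = 400$ ($M = 20^{2} = 400$)
$\frac{I{\left(-8 \right)}}{M} = \frac{2 - -56 + 6 \sqrt{2} \sqrt{-8}}{400} = \left(2 + 56 + 6 \sqrt{2} \cdot 2 i \sqrt{2}\right) \frac{1}{400} = \left(2 + 56 + 24 i\right) \frac{1}{400} = \left(58 + 24 i\right) \frac{1}{400} = \frac{29}{200} + \frac{3 i}{50}$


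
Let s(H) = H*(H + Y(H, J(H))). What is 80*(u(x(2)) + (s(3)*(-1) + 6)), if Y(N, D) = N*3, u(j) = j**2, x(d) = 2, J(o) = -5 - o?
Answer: -2080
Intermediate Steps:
Y(N, D) = 3*N
s(H) = 4*H**2 (s(H) = H*(H + 3*H) = H*(4*H) = 4*H**2)
80*(u(x(2)) + (s(3)*(-1) + 6)) = 80*(2**2 + ((4*3**2)*(-1) + 6)) = 80*(4 + ((4*9)*(-1) + 6)) = 80*(4 + (36*(-1) + 6)) = 80*(4 + (-36 + 6)) = 80*(4 - 30) = 80*(-26) = -2080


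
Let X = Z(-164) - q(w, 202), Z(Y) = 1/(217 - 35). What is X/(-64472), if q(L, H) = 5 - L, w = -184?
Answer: 34397/11733904 ≈ 0.0029314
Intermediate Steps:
Z(Y) = 1/182
X = -34397/182 (X = 1/182 - (5 - 1*(-184)) = 1/182 - (5 + 184) = 1/182 - 1*189 = 1/182 - 189 = -34397/182 ≈ -188.99)
X/(-64472) = -34397/182/(-64472) = -34397/182*(-1/64472) = 34397/11733904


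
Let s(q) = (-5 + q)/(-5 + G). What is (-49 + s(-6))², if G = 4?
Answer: 1444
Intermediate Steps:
s(q) = 5 - q (s(q) = (-5 + q)/(-5 + 4) = (-5 + q)/(-1) = (-5 + q)*(-1) = 5 - q)
(-49 + s(-6))² = (-49 + (5 - 1*(-6)))² = (-49 + (5 + 6))² = (-49 + 11)² = (-38)² = 1444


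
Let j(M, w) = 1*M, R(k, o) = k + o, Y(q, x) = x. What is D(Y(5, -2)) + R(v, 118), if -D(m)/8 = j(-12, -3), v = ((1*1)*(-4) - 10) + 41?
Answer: 241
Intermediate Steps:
v = 27 (v = (1*(-4) - 10) + 41 = (-4 - 10) + 41 = -14 + 41 = 27)
j(M, w) = M
D(m) = 96 (D(m) = -8*(-12) = 96)
D(Y(5, -2)) + R(v, 118) = 96 + (27 + 118) = 96 + 145 = 241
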